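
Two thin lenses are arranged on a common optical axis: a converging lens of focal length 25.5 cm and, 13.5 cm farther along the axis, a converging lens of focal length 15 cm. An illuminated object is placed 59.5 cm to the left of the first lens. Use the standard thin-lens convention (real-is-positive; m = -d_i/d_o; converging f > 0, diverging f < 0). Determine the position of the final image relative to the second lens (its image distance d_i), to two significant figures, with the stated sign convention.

Applying the thin-lens equation to the first lens, 1/25.5 = 1/59.5 + 1/d_i1, which gives d_i1 = 44.625 cm.
This image would form 44.625 cm past lens 1, i.e. 31.125 cm beyond lens 2, so it is a virtual object for lens 2: d_o2 = 13.5 - 44.625 = -31.125 cm.
Applying the thin-lens equation again with f_2 = 15 cm and d_o2 = -31.125 cm gives d_i2 = 10.122 cm.

10 cm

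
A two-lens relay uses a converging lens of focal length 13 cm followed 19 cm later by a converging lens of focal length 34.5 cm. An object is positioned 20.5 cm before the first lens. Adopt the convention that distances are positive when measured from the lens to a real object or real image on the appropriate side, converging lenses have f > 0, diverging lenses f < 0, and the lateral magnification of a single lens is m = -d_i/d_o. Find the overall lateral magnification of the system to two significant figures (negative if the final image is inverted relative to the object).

First lens: d_i1 = 1/(1/13 - 1/20.5) = 35.533 cm.
m_1 = -(35.533)/20.5 = -1.7333.
Since 35.533 cm > 19 cm, the first image lies past the second lens and serves as a virtual object: d_o2 = L - d_i1 = -16.533 cm.
Second lens: d_i2 = 1/(1/34.5 - 1/(-16.533)) = 11.177 cm.
m_2 = -(11.177)/(-16.533) = 0.6760.
The system's lateral magnification is m_1 m_2 = (-1.7333)(0.6760) = -1.1718.

-1.2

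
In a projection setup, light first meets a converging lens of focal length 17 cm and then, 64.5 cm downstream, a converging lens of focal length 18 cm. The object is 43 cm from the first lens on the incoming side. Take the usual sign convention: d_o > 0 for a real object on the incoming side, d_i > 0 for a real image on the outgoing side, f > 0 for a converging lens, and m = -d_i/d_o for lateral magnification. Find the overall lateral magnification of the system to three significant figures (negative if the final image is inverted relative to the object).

0.640

Applying the thin-lens equation to the first lens, 1/17 = 1/43 + 1/d_i1, which gives d_i1 = 28.115 cm.
Its lateral magnification is m_1 = -d_i1/d_o1 = -(28.115)/43 = -0.6538.
The intermediate image is 28.115 cm to the right of lens 1, so d_o2 = L - d_i1 = 64.5 - 28.115 = 36.385 cm.
Applying the thin-lens equation again with f_2 = 18 cm and d_o2 = 36.385 cm gives d_i2 = 35.623 cm.
m_2 = -(35.623)/(36.385) = -0.9791.
Total m = m_1 x m_2 = (-0.6538)(-0.9791) = 0.6402.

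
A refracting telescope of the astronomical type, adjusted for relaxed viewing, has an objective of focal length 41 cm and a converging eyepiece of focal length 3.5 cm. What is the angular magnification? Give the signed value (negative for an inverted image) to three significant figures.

-11.7

M = -f_obj/f_eye = -41/(3.5) = -11.714.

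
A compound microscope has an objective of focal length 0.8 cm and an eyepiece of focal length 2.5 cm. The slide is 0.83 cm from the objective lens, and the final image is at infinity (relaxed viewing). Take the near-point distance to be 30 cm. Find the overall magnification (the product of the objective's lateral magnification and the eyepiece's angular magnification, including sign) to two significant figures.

-320

Objective: 1/d_i = 1/f_obj - 1/d_o = 1/0.8 - 1/0.83 = 0.04518 cm^-1, so d_i = 22.133 cm.
m_obj = -d_i/d_o = -22.133/0.83 = -26.667.
Eyepiece angular magnification (image at infinity): M_eye = D/f_e = 30/2.5 = 12.000.
Overall M = m_obj x M_eye = (-26.667)(12.000) = -320.00.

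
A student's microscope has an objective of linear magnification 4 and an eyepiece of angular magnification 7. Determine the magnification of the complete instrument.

28

The overall magnification of a compound microscope is the product of the objective and eyepiece magnifications:
M = M_obj x M_eye = 4 x 7 = 28.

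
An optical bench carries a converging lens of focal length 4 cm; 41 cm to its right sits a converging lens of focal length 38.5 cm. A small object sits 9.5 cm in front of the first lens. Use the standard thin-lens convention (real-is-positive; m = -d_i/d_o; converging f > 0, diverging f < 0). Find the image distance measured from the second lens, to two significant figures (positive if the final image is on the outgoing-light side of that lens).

-300 cm

First lens: d_i1 = 1/(1/4 - 1/9.5) = 6.909 cm.
Object distance for lens 2: d_o2 = 41 - 6.909 = 34.091 cm.
Second lens: d_i2 = 1/(1/38.5 - 1/(34.091)) = -297.680 cm.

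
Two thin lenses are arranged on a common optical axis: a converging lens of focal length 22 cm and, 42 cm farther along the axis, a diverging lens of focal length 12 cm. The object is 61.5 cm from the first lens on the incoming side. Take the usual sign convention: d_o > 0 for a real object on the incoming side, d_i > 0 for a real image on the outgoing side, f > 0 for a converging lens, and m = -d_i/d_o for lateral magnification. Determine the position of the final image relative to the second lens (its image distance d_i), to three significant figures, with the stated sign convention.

-4.71 cm

First lens: d_i1 = 1/(1/22 - 1/61.5) = 34.253 cm.
That image sits 7.747 cm in front of the second lens, so d_o2 = 7.747 cm.
Second lens: d_i2 = 1/(1/(-12) - 1/(7.747)) = -4.708 cm.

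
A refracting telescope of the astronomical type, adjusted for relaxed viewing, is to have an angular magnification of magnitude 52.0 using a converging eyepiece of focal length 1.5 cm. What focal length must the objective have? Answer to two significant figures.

|M| = f_obj/|f_eye|, so f_obj = |M| x |f_eye| = 52.0 x 1.5 = 78.000 cm.

78 cm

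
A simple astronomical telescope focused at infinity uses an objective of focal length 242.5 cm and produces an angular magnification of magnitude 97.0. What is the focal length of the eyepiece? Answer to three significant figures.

|M| = f_obj/f_eye, so f_eye = f_obj/|M| = 242.5/97.0 = 2.500 cm.

2.50 cm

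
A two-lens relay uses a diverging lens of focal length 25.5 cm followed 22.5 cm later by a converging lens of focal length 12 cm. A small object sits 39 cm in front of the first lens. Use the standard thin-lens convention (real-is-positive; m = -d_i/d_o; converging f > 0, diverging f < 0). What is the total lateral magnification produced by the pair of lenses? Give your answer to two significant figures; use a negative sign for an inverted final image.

-0.18

Applying the thin-lens equation to the first lens, 1/(-25.5) = 1/39 + 1/d_i1, which gives d_i1 = -15.419 cm.
Its lateral magnification is m_1 = -d_i1/d_o1 = -(-15.419)/39 = 0.3953.
With d_i1 < 0 the first image is virtual and lies on the object side; the object distance for lens 2 is d_o2 = 22.5 - (-15.419) = 37.919 cm.
Applying the thin-lens equation again with f_2 = 12 cm and d_o2 = 37.919 cm gives d_i2 = 17.556 cm.
m_2 = -(17.556)/(37.919) = -0.4630.
Overall magnification: m = m_1 m_2 = -0.1830.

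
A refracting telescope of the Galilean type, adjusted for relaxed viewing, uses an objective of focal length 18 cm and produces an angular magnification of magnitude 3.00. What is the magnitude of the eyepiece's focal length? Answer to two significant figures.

6.0 cm

|M| = f_obj/|f_eye|, so |f_eye| = f_obj/|M| = 18/3.0 = 6.000 cm.
(The eyepiece is diverging, so its signed focal length is -6.000 cm.)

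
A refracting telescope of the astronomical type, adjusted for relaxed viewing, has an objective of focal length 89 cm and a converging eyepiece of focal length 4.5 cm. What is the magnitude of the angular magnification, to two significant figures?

20

|M| = f_obj/|f_eye| = 89/4.5 = 19.778.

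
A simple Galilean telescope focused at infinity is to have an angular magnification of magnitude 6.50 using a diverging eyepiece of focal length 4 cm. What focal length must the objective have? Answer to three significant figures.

|M| = f_obj/|f_eye|, so f_obj = |M| x |f_eye| = 6.5 x 4 = 26.000 cm.

26.0 cm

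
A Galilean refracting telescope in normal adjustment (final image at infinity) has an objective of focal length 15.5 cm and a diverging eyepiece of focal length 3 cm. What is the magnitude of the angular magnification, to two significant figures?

5.2

|M| = f_obj/|f_eye| = 15.5/3 = 5.167.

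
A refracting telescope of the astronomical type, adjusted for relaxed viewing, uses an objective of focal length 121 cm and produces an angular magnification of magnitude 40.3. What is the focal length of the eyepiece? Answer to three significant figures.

|M| = f_obj/f_eye, so f_eye = f_obj/|M| = 121/40.3 = 3.002 cm.

3.00 cm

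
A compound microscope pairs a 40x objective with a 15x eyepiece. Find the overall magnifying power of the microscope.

600

The overall magnification of a compound microscope is the product of the objective and eyepiece magnifications:
M = M_obj x M_eye = 40 x 15 = 600.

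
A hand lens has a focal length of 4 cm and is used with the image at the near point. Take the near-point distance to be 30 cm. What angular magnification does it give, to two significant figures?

8.5

M = 1 + D/f = 1 + 30/4 = 8.500.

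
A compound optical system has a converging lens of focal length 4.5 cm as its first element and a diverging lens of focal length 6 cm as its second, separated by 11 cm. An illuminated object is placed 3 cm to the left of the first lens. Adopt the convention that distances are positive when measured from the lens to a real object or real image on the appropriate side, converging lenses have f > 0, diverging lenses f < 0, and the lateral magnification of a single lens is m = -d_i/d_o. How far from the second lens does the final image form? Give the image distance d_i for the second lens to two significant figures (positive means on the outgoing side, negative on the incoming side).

First lens: d_i1 = 1/(1/4.5 - 1/3) = -9.000 cm.
With d_i1 < 0 the first image is virtual and lies on the object side; the object distance for lens 2 is d_o2 = 11 - (-9.000) = 20.000 cm.
Second lens: d_i2 = 1/(1/(-6) - 1/(20.000)) = -4.615 cm.

-4.6 cm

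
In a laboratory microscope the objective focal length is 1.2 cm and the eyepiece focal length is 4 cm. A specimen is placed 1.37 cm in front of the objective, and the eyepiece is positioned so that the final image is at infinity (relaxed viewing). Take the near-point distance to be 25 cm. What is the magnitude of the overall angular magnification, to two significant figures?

44

Objective: 1/d_i = 1/f_obj - 1/d_o = 1/1.2 - 1/1.37 = 0.10341 cm^-1, so d_i = 9.671 cm.
m_obj = -d_i/d_o = -9.671/1.37 = -7.059.
Eyepiece angular magnification (image at infinity): M_eye = D/f_e = 25/4 = 6.250.
Overall M = m_obj x M_eye = (-7.059)(6.250) = -44.12.
|M| = 44.12.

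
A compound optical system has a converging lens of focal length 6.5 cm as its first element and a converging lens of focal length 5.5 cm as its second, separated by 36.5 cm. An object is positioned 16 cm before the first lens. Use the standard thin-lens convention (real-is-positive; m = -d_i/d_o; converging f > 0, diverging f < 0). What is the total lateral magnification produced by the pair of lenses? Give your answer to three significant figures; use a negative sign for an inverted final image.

Lens 1: 1/d_i1 = 1/f_1 - 1/d_o1 = 1/6.5 - 1/16 = 0.09135 cm^-1, so d_i1 = 10.947 cm.
m_1 = -(10.947)/16 = -0.6842.
The intermediate image is 10.947 cm to the right of lens 1, so d_o2 = L - d_i1 = 36.5 - 10.947 = 25.553 cm.
Lens 2: 1/d_i2 = 1/f_2 - 1/d_o2 = 1/5.5 - 1/(25.553) = 0.14268 cm^-1, so d_i2 = 7.009 cm.
m_2 = -(7.009)/(25.553) = -0.2743.
Total m = m_1 x m_2 = (-0.6842)(-0.2743) = 0.1877.

0.188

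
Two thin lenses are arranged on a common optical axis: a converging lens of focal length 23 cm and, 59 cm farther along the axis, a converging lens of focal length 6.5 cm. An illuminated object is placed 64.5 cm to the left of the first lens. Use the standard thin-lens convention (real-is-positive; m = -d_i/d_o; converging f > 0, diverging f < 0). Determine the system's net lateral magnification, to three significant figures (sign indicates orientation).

Applying the thin-lens equation to the first lens, 1/23 = 1/64.5 + 1/d_i1, which gives d_i1 = 35.747 cm.
Its lateral magnification is m_1 = -d_i1/d_o1 = -(35.747)/64.5 = -0.5542.
Object distance for lens 2: d_o2 = 59 - 35.747 = 23.253 cm.
Applying the thin-lens equation again with f_2 = 6.5 cm and d_o2 = 23.253 cm gives d_i2 = 9.022 cm.
m_2 = -(9.022)/(23.253) = -0.3880.
Total m = m_1 x m_2 = (-0.5542)(-0.3880) = 0.2150.

0.215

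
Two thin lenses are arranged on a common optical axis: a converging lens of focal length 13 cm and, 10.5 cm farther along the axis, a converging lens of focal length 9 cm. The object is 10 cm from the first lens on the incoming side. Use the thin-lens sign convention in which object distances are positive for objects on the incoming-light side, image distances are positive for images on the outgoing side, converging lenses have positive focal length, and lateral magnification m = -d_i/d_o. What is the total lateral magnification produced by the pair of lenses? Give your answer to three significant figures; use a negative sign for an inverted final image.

First lens: d_i1 = 1/(1/13 - 1/10) = -43.333 cm.
m_1 = -(-43.333)/10 = 4.3333.
The intermediate image is virtual, 43.333 cm to the left of lens 1, so d_o2 = L - d_i1 = 10.5 - (-43.333) = 53.833 cm.
Second lens: d_i2 = 1/(1/9 - 1/(53.833)) = 10.807 cm.
m_2 = -(10.807)/(53.833) = -0.2007.
Total m = m_1 x m_2 = (4.3333)(-0.2007) = -0.8699.

-0.870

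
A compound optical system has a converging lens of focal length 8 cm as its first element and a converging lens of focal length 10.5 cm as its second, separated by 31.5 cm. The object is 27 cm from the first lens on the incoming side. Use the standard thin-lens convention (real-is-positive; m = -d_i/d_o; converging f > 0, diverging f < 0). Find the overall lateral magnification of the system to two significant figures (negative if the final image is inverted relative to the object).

First lens: d_i1 = 1/(1/8 - 1/27) = 11.368 cm.
m_1 = -(11.368)/27 = -0.4211.
The intermediate image is 11.368 cm to the right of lens 1, so d_o2 = L - d_i1 = 31.5 - 11.368 = 20.132 cm.
Second lens: d_i2 = 1/(1/10.5 - 1/(20.132)) = 21.947 cm.
m_2 = -(21.947)/(20.132) = -1.0902.
Overall magnification: m = m_1 m_2 = 0.4590.

0.46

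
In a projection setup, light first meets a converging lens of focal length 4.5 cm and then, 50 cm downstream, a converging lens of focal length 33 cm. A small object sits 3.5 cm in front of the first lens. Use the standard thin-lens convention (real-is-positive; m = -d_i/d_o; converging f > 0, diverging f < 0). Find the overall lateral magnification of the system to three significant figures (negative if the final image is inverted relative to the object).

Applying the thin-lens equation to the first lens, 1/4.5 = 1/3.5 + 1/d_i1, which gives d_i1 = -15.750 cm.
Its lateral magnification is m_1 = -d_i1/d_o1 = -(-15.750)/3.5 = 4.5000.
The intermediate image is virtual, 15.750 cm to the left of lens 1, so d_o2 = L - d_i1 = 50 - (-15.750) = 65.750 cm.
Applying the thin-lens equation again with f_2 = 33 cm and d_o2 = 65.750 cm gives d_i2 = 66.252 cm.
m_2 = -(66.252)/(65.750) = -1.0076.
Total m = m_1 x m_2 = (4.5000)(-1.0076) = -4.5344.

-4.53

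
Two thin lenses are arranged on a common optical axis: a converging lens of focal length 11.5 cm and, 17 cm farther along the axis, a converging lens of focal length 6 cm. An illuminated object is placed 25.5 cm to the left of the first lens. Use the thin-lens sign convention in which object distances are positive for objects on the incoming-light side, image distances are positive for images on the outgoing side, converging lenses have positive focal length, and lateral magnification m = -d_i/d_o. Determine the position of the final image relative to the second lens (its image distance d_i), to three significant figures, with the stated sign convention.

Lens 1: 1/d_i1 = 1/f_1 - 1/d_o1 = 1/11.5 - 1/25.5 = 0.04774 cm^-1, so d_i1 = 20.946 cm.
Since 20.946 cm > 17 cm, the first image lies past the second lens and serves as a virtual object: d_o2 = L - d_i1 = -3.946 cm.
Lens 2: 1/d_i2 = 1/f_2 - 1/d_o2 = 1/6 - 1/(-3.946) = 0.42006 cm^-1, so d_i2 = 2.381 cm.

2.38 cm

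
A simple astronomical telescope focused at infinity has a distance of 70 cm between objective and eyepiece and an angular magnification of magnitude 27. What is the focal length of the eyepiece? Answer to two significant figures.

2.5 cm

In normal adjustment the tube length equals f_obj + f_eye and |M| = f_obj/f_eye.
So f_obj = 27 f_eye and 27 f_eye + f_eye = 70 cm, giving f_eye = 70/28 = 2.500 cm and f_obj = 67.500 cm.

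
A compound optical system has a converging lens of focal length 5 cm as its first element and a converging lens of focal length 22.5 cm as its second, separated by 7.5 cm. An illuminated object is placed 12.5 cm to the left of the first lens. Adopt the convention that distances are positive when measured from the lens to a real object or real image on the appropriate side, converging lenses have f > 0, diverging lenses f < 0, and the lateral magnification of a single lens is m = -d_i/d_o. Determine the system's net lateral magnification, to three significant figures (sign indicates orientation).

First lens: d_i1 = 1/(1/5 - 1/12.5) = 8.333 cm.
m_1 = -(8.333)/12.5 = -0.6667.
Since 8.333 cm > 7.5 cm, the first image lies past the second lens and serves as a virtual object: d_o2 = L - d_i1 = -0.833 cm.
Second lens: d_i2 = 1/(1/22.5 - 1/(-0.833)) = 0.804 cm.
m_2 = -(0.804)/(-0.833) = 0.9643.
The system's lateral magnification is m_1 m_2 = (-0.6667)(0.9643) = -0.6429.

-0.643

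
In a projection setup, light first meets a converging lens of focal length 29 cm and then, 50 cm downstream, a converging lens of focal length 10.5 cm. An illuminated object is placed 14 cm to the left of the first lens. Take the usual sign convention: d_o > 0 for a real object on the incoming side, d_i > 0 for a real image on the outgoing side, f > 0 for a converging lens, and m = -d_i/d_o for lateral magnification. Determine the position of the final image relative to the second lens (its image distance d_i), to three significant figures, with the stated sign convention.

12.2 cm

Applying the thin-lens equation to the first lens, 1/29 = 1/14 + 1/d_i1, which gives d_i1 = -27.067 cm.
With d_i1 < 0 the first image is virtual and lies on the object side; the object distance for lens 2 is d_o2 = 50 - (-27.067) = 77.067 cm.
Applying the thin-lens equation again with f_2 = 10.5 cm and d_o2 = 77.067 cm gives d_i2 = 12.156 cm.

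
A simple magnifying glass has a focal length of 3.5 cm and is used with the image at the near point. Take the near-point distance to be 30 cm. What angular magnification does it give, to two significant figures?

9.6

M = 1 + D/f = 1 + 30/3.5 = 9.571.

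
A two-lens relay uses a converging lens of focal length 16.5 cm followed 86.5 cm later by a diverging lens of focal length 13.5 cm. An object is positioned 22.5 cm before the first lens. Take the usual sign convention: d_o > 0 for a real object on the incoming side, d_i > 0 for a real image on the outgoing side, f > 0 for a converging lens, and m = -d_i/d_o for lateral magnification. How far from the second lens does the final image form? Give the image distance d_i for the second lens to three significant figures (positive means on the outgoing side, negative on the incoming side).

-8.72 cm

First lens: d_i1 = 1/(1/16.5 - 1/22.5) = 61.875 cm.
Object distance for lens 2: d_o2 = 86.5 - 61.875 = 24.625 cm.
Second lens: d_i2 = 1/(1/(-13.5) - 1/(24.625)) = -8.720 cm.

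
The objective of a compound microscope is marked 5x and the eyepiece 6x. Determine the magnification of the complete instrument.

30

The overall magnification of a compound microscope is the product of the objective and eyepiece magnifications:
M = M_obj x M_eye = 5 x 6 = 30.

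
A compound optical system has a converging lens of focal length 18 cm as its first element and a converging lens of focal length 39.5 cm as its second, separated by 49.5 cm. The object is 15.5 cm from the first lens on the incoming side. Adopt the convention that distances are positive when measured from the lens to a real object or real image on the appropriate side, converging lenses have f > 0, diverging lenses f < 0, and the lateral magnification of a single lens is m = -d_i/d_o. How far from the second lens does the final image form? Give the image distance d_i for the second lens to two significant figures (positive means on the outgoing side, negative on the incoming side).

52 cm

Lens 1: 1/d_i1 = 1/f_1 - 1/d_o1 = 1/18 - 1/15.5 = -0.00896 cm^-1, so d_i1 = -111.600 cm.
With d_i1 < 0 the first image is virtual and lies on the object side; the object distance for lens 2 is d_o2 = 49.5 - (-111.600) = 161.100 cm.
Lens 2: 1/d_i2 = 1/f_2 - 1/d_o2 = 1/39.5 - 1/(161.100) = 0.01911 cm^-1, so d_i2 = 52.331 cm.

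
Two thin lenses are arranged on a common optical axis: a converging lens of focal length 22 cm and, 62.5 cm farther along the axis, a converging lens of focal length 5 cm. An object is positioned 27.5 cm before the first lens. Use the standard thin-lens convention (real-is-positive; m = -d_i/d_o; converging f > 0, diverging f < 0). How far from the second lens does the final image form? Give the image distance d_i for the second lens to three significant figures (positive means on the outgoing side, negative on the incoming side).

First lens: d_i1 = 1/(1/22 - 1/27.5) = 110.000 cm.
This image would form 110.000 cm past lens 1, i.e. 47.500 cm beyond lens 2, so it is a virtual object for lens 2: d_o2 = 62.5 - 110.000 = -47.500 cm.
Second lens: d_i2 = 1/(1/5 - 1/(-47.500)) = 4.524 cm.

4.52 cm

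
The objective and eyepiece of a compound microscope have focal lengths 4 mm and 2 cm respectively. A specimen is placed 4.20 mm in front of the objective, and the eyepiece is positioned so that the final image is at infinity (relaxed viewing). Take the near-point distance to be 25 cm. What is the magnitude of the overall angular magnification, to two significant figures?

Convert to cm: f_obj = 4 mm = 0.4 cm; d_o = 4.20 mm = 0.42 cm.
Objective: 1/d_i = 1/f_obj - 1/d_o = 1/0.4 - 1/0.42 = 0.11905 cm^-1, so d_i = 8.400 cm.
m_obj = -d_i/d_o = -8.400/0.42 = -20.000.
Eyepiece angular magnification (image at infinity): M_eye = D/f_e = 25/2 = 12.500.
Overall M = m_obj x M_eye = (-20.000)(12.500) = -250.00.
|M| = 250.00.

250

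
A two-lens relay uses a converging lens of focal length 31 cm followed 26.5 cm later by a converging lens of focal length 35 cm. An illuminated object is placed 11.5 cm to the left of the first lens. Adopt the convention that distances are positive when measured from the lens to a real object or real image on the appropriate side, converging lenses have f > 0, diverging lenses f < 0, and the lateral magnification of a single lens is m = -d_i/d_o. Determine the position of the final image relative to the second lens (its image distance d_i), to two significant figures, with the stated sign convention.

First lens: d_i1 = 1/(1/31 - 1/11.5) = -18.282 cm.
The intermediate image is virtual, 18.282 cm to the left of lens 1, so d_o2 = L - d_i1 = 26.5 - (-18.282) = 44.782 cm.
Second lens: d_i2 = 1/(1/35 - 1/(44.782)) = 160.229 cm.

160 cm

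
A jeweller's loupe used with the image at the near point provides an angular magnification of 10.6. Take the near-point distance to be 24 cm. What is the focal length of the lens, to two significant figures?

2.5 cm

For the image at the near point, M = 1 + D/f.
f = D/(M - 1) = 24/(10.6 - 1) = 2.500 cm.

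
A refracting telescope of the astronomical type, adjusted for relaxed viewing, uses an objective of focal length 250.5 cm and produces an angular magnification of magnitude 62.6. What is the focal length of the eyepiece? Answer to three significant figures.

4.00 cm

|M| = f_obj/f_eye, so f_eye = f_obj/|M| = 250.5/62.6 = 4.002 cm.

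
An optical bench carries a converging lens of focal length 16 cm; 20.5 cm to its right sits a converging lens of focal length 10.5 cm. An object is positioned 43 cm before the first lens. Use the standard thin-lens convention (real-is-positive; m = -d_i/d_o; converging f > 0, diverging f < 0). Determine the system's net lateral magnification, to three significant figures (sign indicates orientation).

-0.402

Applying the thin-lens equation to the first lens, 1/16 = 1/43 + 1/d_i1, which gives d_i1 = 25.481 cm.
Its lateral magnification is m_1 = -d_i1/d_o1 = -(25.481)/43 = -0.5926.
Since 25.481 cm > 20.5 cm, the first image lies past the second lens and serves as a virtual object: d_o2 = L - d_i1 = -4.981 cm.
Applying the thin-lens equation again with f_2 = 10.5 cm and d_o2 = -4.981 cm gives d_i2 = 3.379 cm.
m_2 = -(3.379)/(-4.981) = 0.6782.
Total m = m_1 x m_2 = (-0.5926)(0.6782) = -0.4019.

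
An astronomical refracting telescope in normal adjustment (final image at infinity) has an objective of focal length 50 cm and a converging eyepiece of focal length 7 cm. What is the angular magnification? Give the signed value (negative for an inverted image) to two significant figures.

M = -f_obj/f_eye = -50/(7) = -7.143.

-7.1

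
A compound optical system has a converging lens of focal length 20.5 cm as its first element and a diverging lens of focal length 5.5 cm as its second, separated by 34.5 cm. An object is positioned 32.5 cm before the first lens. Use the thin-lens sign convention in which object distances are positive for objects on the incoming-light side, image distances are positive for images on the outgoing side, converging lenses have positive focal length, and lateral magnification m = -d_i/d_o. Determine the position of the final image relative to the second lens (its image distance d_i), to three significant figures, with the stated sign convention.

-7.45 cm

First lens: d_i1 = 1/(1/20.5 - 1/32.5) = 55.521 cm.
This image would form 55.521 cm past lens 1, i.e. 21.021 cm beyond lens 2, so it is a virtual object for lens 2: d_o2 = 34.5 - 55.521 = -21.021 cm.
Second lens: d_i2 = 1/(1/(-5.5) - 1/(-21.021)) = -7.449 cm.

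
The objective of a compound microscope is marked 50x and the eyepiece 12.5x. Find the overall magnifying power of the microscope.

The overall magnification of a compound microscope is the product of the objective and eyepiece magnifications:
M = M_obj x M_eye = 50 x 12.5 = 625.

625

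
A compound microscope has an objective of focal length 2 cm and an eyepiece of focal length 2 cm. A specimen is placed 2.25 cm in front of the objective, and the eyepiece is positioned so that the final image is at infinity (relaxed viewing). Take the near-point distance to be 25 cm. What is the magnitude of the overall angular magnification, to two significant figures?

100

Objective: 1/d_i = 1/f_obj - 1/d_o = 1/2 - 1/2.25 = 0.05556 cm^-1, so d_i = 18.000 cm.
m_obj = -d_i/d_o = -18.000/2.25 = -8.000.
Eyepiece angular magnification (image at infinity): M_eye = D/f_e = 25/2 = 12.500.
Overall M = m_obj x M_eye = (-8.000)(12.500) = -100.00.
|M| = 100.00.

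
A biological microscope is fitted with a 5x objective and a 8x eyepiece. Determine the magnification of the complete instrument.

40

The overall magnification of a compound microscope is the product of the objective and eyepiece magnifications:
M = M_obj x M_eye = 5 x 8 = 40.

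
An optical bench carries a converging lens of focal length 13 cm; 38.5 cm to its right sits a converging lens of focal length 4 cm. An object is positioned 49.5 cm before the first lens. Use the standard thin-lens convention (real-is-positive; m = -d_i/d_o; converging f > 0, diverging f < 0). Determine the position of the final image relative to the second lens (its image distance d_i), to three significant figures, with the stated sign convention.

4.95 cm

First lens: d_i1 = 1/(1/13 - 1/49.5) = 17.630 cm.
The intermediate image is 17.630 cm to the right of lens 1, so d_o2 = L - d_i1 = 38.5 - 17.630 = 20.870 cm.
Second lens: d_i2 = 1/(1/4 - 1/(20.870)) = 4.948 cm.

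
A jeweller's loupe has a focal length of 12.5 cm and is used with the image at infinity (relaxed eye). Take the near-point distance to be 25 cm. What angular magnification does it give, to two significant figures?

M = D/f = 25/12.5 = 2.000.

2.0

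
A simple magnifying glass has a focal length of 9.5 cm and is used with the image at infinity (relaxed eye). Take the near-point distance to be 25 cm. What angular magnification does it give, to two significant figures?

M = D/f = 25/9.5 = 2.632.

2.6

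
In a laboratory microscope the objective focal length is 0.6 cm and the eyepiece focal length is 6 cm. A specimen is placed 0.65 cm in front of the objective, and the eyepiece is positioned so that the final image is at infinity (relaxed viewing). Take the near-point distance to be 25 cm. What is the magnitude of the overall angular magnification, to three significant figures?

50.0

Objective: 1/d_i = 1/f_obj - 1/d_o = 1/0.6 - 1/0.65 = 0.12821 cm^-1, so d_i = 7.800 cm.
m_obj = -d_i/d_o = -7.800/0.65 = -12.000.
Eyepiece angular magnification (image at infinity): M_eye = D/f_e = 25/6 = 4.167.
Overall M = m_obj x M_eye = (-12.000)(4.167) = -50.00.
|M| = 50.00.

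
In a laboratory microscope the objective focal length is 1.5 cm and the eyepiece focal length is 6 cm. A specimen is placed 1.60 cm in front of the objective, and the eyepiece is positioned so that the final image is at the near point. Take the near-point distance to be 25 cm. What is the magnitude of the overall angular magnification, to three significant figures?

Objective: 1/d_i = 1/f_obj - 1/d_o = 1/1.5 - 1/1.60 = 0.04167 cm^-1, so d_i = 24.000 cm.
m_obj = -d_i/d_o = -24.000/1.60 = -15.000.
Eyepiece angular magnification (image at near point): M_eye = 1 + D/f_e = 1 + 25/6 = 5.167.
Overall M = m_obj x M_eye = (-15.000)(5.167) = -77.50.
|M| = 77.50.

77.5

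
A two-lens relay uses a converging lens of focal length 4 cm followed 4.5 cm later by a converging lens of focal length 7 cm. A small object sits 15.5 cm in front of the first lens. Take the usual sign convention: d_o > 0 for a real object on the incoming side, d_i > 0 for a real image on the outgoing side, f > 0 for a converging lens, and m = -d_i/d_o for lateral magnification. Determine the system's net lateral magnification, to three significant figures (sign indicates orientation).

Applying the thin-lens equation to the first lens, 1/4 = 1/15.5 + 1/d_i1, which gives d_i1 = 5.391 cm.
Its lateral magnification is m_1 = -d_i1/d_o1 = -(5.391)/15.5 = -0.3478.
Since 5.391 cm > 4.5 cm, the first image lies past the second lens and serves as a virtual object: d_o2 = L - d_i1 = -0.891 cm.
Applying the thin-lens equation again with f_2 = 7 cm and d_o2 = -0.891 cm gives d_i2 = 0.791 cm.
m_2 = -(0.791)/(-0.891) = 0.8871.
Total m = m_1 x m_2 = (-0.3478)(0.8871) = -0.3085.

-0.309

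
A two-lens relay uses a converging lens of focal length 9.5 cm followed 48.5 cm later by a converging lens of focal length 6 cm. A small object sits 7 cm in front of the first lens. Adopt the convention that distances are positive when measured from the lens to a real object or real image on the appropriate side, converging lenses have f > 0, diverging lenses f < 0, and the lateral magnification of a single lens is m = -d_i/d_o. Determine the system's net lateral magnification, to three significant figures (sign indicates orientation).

-0.330

Applying the thin-lens equation to the first lens, 1/9.5 = 1/7 + 1/d_i1, which gives d_i1 = -26.600 cm.
Its lateral magnification is m_1 = -d_i1/d_o1 = -(-26.600)/7 = 3.8000.
With d_i1 < 0 the first image is virtual and lies on the object side; the object distance for lens 2 is d_o2 = 48.5 - (-26.600) = 75.100 cm.
Applying the thin-lens equation again with f_2 = 6 cm and d_o2 = 75.100 cm gives d_i2 = 6.521 cm.
m_2 = -(6.521)/(75.100) = -0.0868.
The system's lateral magnification is m_1 m_2 = (3.8000)(-0.0868) = -0.3300.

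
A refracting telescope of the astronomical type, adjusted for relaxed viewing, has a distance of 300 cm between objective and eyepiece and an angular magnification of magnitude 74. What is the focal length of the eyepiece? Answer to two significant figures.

4.0 cm

In normal adjustment the tube length equals f_obj + f_eye and |M| = f_obj/f_eye.
So f_obj = 74 f_eye and 74 f_eye + f_eye = 300 cm, giving f_eye = 300/75 = 4.000 cm and f_obj = 296.000 cm.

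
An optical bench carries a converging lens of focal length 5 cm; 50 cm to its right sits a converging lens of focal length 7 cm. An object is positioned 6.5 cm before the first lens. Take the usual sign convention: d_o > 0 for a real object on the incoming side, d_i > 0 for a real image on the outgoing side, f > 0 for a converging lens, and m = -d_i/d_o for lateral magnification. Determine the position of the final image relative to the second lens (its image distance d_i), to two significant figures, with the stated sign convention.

9.3 cm

Lens 1: 1/d_i1 = 1/f_1 - 1/d_o1 = 1/5 - 1/6.5 = 0.04615 cm^-1, so d_i1 = 21.667 cm.
Object distance for lens 2: d_o2 = 50 - 21.667 = 28.333 cm.
Lens 2: 1/d_i2 = 1/f_2 - 1/d_o2 = 1/7 - 1/(28.333) = 0.10756 cm^-1, so d_i2 = 9.297 cm.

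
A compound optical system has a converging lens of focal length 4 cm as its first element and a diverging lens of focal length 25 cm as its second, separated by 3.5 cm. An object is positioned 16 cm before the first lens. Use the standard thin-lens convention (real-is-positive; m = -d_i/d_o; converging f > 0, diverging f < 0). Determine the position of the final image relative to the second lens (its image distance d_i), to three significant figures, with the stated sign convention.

Lens 1: 1/d_i1 = 1/f_1 - 1/d_o1 = 1/4 - 1/16 = 0.18750 cm^-1, so d_i1 = 5.333 cm.
Since 5.333 cm > 3.5 cm, the first image lies past the second lens and serves as a virtual object: d_o2 = L - d_i1 = -1.833 cm.
Lens 2: 1/d_i2 = 1/f_2 - 1/d_o2 = 1/(-25) - 1/(-1.833) = 0.50545 cm^-1, so d_i2 = 1.978 cm.

1.98 cm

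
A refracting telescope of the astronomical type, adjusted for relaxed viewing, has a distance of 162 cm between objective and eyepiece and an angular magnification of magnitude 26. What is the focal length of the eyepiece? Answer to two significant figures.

6.0 cm

In normal adjustment the tube length equals f_obj + f_eye and |M| = f_obj/f_eye.
So f_obj = 26 f_eye and 26 f_eye + f_eye = 162 cm, giving f_eye = 162/27 = 6.000 cm and f_obj = 156.000 cm.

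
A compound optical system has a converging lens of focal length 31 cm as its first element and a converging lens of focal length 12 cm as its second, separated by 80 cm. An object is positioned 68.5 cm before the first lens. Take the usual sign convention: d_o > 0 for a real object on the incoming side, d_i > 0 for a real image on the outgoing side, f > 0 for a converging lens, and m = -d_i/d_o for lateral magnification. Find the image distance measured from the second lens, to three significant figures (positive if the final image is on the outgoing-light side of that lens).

24.7 cm

Applying the thin-lens equation to the first lens, 1/31 = 1/68.5 + 1/d_i1, which gives d_i1 = 56.627 cm.
The intermediate image is 56.627 cm to the right of lens 1, so d_o2 = L - d_i1 = 80 - 56.627 = 23.373 cm.
Applying the thin-lens equation again with f_2 = 12 cm and d_o2 = 23.373 cm gives d_i2 = 24.661 cm.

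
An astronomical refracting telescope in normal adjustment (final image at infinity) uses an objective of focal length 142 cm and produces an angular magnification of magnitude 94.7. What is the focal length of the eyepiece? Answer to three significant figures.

|M| = f_obj/f_eye, so f_eye = f_obj/|M| = 142/94.7 = 1.499 cm.

1.50 cm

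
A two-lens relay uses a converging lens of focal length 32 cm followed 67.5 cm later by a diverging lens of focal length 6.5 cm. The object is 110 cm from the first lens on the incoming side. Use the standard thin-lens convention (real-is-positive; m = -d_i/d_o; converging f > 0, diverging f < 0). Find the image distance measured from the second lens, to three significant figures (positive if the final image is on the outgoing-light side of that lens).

-5.04 cm

Lens 1: 1/d_i1 = 1/f_1 - 1/d_o1 = 1/32 - 1/110 = 0.02216 cm^-1, so d_i1 = 45.128 cm.
That image sits 22.372 cm in front of the second lens, so d_o2 = 22.372 cm.
Lens 2: 1/d_i2 = 1/f_2 - 1/d_o2 = 1/(-6.5) - 1/(22.372) = -0.19855 cm^-1, so d_i2 = -5.037 cm.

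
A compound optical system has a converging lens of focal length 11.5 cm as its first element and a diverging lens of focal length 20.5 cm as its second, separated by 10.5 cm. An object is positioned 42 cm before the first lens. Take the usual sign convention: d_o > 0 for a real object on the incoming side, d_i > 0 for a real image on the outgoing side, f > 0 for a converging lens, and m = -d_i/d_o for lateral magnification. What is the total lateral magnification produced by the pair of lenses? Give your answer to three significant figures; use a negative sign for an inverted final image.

Lens 1: 1/d_i1 = 1/f_1 - 1/d_o1 = 1/11.5 - 1/42 = 0.06315 cm^-1, so d_i1 = 15.836 cm.
m_1 = -(15.836)/42 = -0.3770.
Since 15.836 cm > 10.5 cm, the first image lies past the second lens and serves as a virtual object: d_o2 = L - d_i1 = -5.336 cm.
Lens 2: 1/d_i2 = 1/f_2 - 1/d_o2 = 1/(-20.5) - 1/(-5.336) = 0.13862 cm^-1, so d_i2 = 7.214 cm.
m_2 = -(7.214)/(-5.336) = 1.3519.
The system's lateral magnification is m_1 m_2 = (-0.3770)(1.3519) = -0.5097.

-0.510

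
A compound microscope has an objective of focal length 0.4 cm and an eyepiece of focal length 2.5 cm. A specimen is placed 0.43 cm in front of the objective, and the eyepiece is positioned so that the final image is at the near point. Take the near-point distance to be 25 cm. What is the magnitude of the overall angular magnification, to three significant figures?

147

Objective: 1/d_i = 1/f_obj - 1/d_o = 1/0.4 - 1/0.43 = 0.17442 cm^-1, so d_i = 5.733 cm.
m_obj = -d_i/d_o = -5.733/0.43 = -13.333.
Eyepiece angular magnification (image at near point): M_eye = 1 + D/f_e = 1 + 25/2.5 = 11.000.
Overall M = m_obj x M_eye = (-13.333)(11.000) = -146.67.
|M| = 146.67.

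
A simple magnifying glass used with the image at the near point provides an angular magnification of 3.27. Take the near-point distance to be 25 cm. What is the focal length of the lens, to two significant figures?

11 cm

For the image at the near point, M = 1 + D/f.
f = D/(M - 1) = 25/(3.27 - 1) = 11.013 cm.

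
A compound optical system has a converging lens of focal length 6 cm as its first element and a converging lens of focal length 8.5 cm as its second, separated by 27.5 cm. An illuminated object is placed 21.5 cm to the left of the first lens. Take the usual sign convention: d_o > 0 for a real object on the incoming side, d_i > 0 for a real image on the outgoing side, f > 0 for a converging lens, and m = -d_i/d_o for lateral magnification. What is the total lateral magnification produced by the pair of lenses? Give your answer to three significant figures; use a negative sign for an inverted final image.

0.308

Applying the thin-lens equation to the first lens, 1/6 = 1/21.5 + 1/d_i1, which gives d_i1 = 8.323 cm.
Its lateral magnification is m_1 = -d_i1/d_o1 = -(8.323)/21.5 = -0.3871.
Object distance for lens 2: d_o2 = 27.5 - 8.323 = 19.177 cm.
Applying the thin-lens equation again with f_2 = 8.5 cm and d_o2 = 19.177 cm gives d_i2 = 15.267 cm.
m_2 = -(15.267)/(19.177) = -0.7961.
The system's lateral magnification is m_1 m_2 = (-0.3871)(-0.7961) = 0.3082.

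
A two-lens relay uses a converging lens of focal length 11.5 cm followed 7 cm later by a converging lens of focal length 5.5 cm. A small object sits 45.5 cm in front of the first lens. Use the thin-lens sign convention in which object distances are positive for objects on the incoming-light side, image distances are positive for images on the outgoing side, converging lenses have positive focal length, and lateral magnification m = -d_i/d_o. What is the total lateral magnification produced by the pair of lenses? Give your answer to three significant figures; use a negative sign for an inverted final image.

Applying the thin-lens equation to the first lens, 1/11.5 = 1/45.5 + 1/d_i1, which gives d_i1 = 15.390 cm.
Its lateral magnification is m_1 = -d_i1/d_o1 = -(15.390)/45.5 = -0.3382.
Since 15.390 cm > 7 cm, the first image lies past the second lens and serves as a virtual object: d_o2 = L - d_i1 = -8.390 cm.
Applying the thin-lens equation again with f_2 = 5.5 cm and d_o2 = -8.390 cm gives d_i2 = 3.322 cm.
m_2 = -(3.322)/(-8.390) = 0.3960.
Total m = m_1 x m_2 = (-0.3382)(0.3960) = -0.1339.

-0.134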